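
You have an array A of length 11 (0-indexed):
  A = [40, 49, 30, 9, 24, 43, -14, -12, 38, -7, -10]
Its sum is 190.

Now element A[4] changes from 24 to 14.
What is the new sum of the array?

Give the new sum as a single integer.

Answer: 180

Derivation:
Old value at index 4: 24
New value at index 4: 14
Delta = 14 - 24 = -10
New sum = old_sum + delta = 190 + (-10) = 180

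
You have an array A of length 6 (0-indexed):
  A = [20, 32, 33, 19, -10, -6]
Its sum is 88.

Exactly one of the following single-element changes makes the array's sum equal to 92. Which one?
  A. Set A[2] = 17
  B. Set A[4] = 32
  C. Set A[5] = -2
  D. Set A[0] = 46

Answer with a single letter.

Answer: C

Derivation:
Option A: A[2] 33->17, delta=-16, new_sum=88+(-16)=72
Option B: A[4] -10->32, delta=42, new_sum=88+(42)=130
Option C: A[5] -6->-2, delta=4, new_sum=88+(4)=92 <-- matches target
Option D: A[0] 20->46, delta=26, new_sum=88+(26)=114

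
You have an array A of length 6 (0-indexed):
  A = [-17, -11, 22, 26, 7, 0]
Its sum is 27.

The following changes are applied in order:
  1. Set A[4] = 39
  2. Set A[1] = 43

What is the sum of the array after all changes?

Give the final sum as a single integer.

Initial sum: 27
Change 1: A[4] 7 -> 39, delta = 32, sum = 59
Change 2: A[1] -11 -> 43, delta = 54, sum = 113

Answer: 113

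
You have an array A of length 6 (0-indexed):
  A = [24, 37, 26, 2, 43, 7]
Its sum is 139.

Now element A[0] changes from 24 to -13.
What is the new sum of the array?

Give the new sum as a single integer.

Answer: 102

Derivation:
Old value at index 0: 24
New value at index 0: -13
Delta = -13 - 24 = -37
New sum = old_sum + delta = 139 + (-37) = 102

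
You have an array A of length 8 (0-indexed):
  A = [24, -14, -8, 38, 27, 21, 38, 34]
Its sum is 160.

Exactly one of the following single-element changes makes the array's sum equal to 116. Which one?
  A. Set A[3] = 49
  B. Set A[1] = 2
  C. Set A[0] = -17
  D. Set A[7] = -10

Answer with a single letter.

Option A: A[3] 38->49, delta=11, new_sum=160+(11)=171
Option B: A[1] -14->2, delta=16, new_sum=160+(16)=176
Option C: A[0] 24->-17, delta=-41, new_sum=160+(-41)=119
Option D: A[7] 34->-10, delta=-44, new_sum=160+(-44)=116 <-- matches target

Answer: D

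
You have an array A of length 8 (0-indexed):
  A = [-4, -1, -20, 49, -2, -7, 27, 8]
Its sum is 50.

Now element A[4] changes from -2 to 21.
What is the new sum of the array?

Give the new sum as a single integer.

Answer: 73

Derivation:
Old value at index 4: -2
New value at index 4: 21
Delta = 21 - -2 = 23
New sum = old_sum + delta = 50 + (23) = 73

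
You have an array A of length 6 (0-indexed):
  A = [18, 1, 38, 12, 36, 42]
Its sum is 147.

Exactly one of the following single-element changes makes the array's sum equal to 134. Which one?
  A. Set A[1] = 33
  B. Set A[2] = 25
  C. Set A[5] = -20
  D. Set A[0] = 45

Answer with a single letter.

Answer: B

Derivation:
Option A: A[1] 1->33, delta=32, new_sum=147+(32)=179
Option B: A[2] 38->25, delta=-13, new_sum=147+(-13)=134 <-- matches target
Option C: A[5] 42->-20, delta=-62, new_sum=147+(-62)=85
Option D: A[0] 18->45, delta=27, new_sum=147+(27)=174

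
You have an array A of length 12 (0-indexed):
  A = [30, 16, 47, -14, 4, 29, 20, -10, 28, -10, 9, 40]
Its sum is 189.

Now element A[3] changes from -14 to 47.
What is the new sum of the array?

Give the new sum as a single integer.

Answer: 250

Derivation:
Old value at index 3: -14
New value at index 3: 47
Delta = 47 - -14 = 61
New sum = old_sum + delta = 189 + (61) = 250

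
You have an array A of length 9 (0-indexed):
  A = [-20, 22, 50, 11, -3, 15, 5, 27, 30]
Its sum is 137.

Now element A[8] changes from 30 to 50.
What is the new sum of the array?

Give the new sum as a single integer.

Answer: 157

Derivation:
Old value at index 8: 30
New value at index 8: 50
Delta = 50 - 30 = 20
New sum = old_sum + delta = 137 + (20) = 157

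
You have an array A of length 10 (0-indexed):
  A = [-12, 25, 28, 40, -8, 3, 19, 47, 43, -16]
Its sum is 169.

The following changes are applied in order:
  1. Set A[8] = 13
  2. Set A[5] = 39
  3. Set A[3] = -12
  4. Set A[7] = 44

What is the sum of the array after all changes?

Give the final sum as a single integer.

Initial sum: 169
Change 1: A[8] 43 -> 13, delta = -30, sum = 139
Change 2: A[5] 3 -> 39, delta = 36, sum = 175
Change 3: A[3] 40 -> -12, delta = -52, sum = 123
Change 4: A[7] 47 -> 44, delta = -3, sum = 120

Answer: 120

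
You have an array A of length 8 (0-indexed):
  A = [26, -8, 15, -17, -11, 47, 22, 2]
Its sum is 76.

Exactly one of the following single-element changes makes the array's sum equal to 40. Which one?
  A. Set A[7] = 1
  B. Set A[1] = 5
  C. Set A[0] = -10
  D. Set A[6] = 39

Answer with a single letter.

Option A: A[7] 2->1, delta=-1, new_sum=76+(-1)=75
Option B: A[1] -8->5, delta=13, new_sum=76+(13)=89
Option C: A[0] 26->-10, delta=-36, new_sum=76+(-36)=40 <-- matches target
Option D: A[6] 22->39, delta=17, new_sum=76+(17)=93

Answer: C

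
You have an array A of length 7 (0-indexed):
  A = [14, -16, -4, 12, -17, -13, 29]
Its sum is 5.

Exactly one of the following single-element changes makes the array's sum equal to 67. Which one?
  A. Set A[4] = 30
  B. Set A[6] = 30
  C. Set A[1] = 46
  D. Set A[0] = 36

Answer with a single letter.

Answer: C

Derivation:
Option A: A[4] -17->30, delta=47, new_sum=5+(47)=52
Option B: A[6] 29->30, delta=1, new_sum=5+(1)=6
Option C: A[1] -16->46, delta=62, new_sum=5+(62)=67 <-- matches target
Option D: A[0] 14->36, delta=22, new_sum=5+(22)=27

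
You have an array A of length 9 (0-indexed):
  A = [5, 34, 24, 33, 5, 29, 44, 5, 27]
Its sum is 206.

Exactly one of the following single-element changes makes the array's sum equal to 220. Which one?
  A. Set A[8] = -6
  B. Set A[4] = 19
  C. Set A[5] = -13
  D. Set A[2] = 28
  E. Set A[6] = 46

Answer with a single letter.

Option A: A[8] 27->-6, delta=-33, new_sum=206+(-33)=173
Option B: A[4] 5->19, delta=14, new_sum=206+(14)=220 <-- matches target
Option C: A[5] 29->-13, delta=-42, new_sum=206+(-42)=164
Option D: A[2] 24->28, delta=4, new_sum=206+(4)=210
Option E: A[6] 44->46, delta=2, new_sum=206+(2)=208

Answer: B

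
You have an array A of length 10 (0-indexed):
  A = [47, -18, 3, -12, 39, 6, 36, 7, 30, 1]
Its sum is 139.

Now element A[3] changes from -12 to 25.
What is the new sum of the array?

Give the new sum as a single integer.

Old value at index 3: -12
New value at index 3: 25
Delta = 25 - -12 = 37
New sum = old_sum + delta = 139 + (37) = 176

Answer: 176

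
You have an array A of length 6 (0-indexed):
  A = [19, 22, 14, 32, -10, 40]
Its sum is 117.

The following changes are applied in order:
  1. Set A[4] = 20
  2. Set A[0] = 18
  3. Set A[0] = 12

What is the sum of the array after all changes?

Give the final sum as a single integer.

Answer: 140

Derivation:
Initial sum: 117
Change 1: A[4] -10 -> 20, delta = 30, sum = 147
Change 2: A[0] 19 -> 18, delta = -1, sum = 146
Change 3: A[0] 18 -> 12, delta = -6, sum = 140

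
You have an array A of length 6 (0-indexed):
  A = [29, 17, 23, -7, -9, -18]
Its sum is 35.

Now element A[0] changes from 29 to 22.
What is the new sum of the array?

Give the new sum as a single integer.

Answer: 28

Derivation:
Old value at index 0: 29
New value at index 0: 22
Delta = 22 - 29 = -7
New sum = old_sum + delta = 35 + (-7) = 28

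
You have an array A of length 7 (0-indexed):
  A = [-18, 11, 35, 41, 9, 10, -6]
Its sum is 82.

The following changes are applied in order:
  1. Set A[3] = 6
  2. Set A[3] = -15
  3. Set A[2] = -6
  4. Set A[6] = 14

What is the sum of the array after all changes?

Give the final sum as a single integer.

Initial sum: 82
Change 1: A[3] 41 -> 6, delta = -35, sum = 47
Change 2: A[3] 6 -> -15, delta = -21, sum = 26
Change 3: A[2] 35 -> -6, delta = -41, sum = -15
Change 4: A[6] -6 -> 14, delta = 20, sum = 5

Answer: 5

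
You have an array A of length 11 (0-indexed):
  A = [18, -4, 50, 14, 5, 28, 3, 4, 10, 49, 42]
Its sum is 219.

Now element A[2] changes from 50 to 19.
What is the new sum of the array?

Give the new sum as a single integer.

Old value at index 2: 50
New value at index 2: 19
Delta = 19 - 50 = -31
New sum = old_sum + delta = 219 + (-31) = 188

Answer: 188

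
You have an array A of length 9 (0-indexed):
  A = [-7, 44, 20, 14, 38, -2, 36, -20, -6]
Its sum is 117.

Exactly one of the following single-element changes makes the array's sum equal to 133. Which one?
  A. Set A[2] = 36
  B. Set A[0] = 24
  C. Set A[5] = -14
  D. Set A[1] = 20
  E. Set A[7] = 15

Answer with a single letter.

Option A: A[2] 20->36, delta=16, new_sum=117+(16)=133 <-- matches target
Option B: A[0] -7->24, delta=31, new_sum=117+(31)=148
Option C: A[5] -2->-14, delta=-12, new_sum=117+(-12)=105
Option D: A[1] 44->20, delta=-24, new_sum=117+(-24)=93
Option E: A[7] -20->15, delta=35, new_sum=117+(35)=152

Answer: A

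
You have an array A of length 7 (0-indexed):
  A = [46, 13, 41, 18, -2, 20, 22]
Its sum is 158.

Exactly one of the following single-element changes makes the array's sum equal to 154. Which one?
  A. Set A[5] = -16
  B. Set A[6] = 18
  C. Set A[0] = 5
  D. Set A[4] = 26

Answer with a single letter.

Answer: B

Derivation:
Option A: A[5] 20->-16, delta=-36, new_sum=158+(-36)=122
Option B: A[6] 22->18, delta=-4, new_sum=158+(-4)=154 <-- matches target
Option C: A[0] 46->5, delta=-41, new_sum=158+(-41)=117
Option D: A[4] -2->26, delta=28, new_sum=158+(28)=186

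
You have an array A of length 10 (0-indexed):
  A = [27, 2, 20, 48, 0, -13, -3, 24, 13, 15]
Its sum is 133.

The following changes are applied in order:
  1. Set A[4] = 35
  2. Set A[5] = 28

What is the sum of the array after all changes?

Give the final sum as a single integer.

Answer: 209

Derivation:
Initial sum: 133
Change 1: A[4] 0 -> 35, delta = 35, sum = 168
Change 2: A[5] -13 -> 28, delta = 41, sum = 209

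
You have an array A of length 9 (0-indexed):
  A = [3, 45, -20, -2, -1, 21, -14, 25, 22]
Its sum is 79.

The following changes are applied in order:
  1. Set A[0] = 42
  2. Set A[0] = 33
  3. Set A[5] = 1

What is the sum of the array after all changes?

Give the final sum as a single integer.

Answer: 89

Derivation:
Initial sum: 79
Change 1: A[0] 3 -> 42, delta = 39, sum = 118
Change 2: A[0] 42 -> 33, delta = -9, sum = 109
Change 3: A[5] 21 -> 1, delta = -20, sum = 89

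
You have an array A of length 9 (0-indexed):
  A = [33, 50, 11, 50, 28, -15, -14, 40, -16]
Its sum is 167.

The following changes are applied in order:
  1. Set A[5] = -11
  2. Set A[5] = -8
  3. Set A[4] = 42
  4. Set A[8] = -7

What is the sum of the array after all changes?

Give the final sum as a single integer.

Initial sum: 167
Change 1: A[5] -15 -> -11, delta = 4, sum = 171
Change 2: A[5] -11 -> -8, delta = 3, sum = 174
Change 3: A[4] 28 -> 42, delta = 14, sum = 188
Change 4: A[8] -16 -> -7, delta = 9, sum = 197

Answer: 197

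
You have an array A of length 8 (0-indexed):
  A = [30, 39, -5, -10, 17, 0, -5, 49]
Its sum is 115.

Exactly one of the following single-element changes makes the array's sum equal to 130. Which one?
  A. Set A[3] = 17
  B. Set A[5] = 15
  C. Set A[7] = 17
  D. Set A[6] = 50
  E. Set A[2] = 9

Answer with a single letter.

Answer: B

Derivation:
Option A: A[3] -10->17, delta=27, new_sum=115+(27)=142
Option B: A[5] 0->15, delta=15, new_sum=115+(15)=130 <-- matches target
Option C: A[7] 49->17, delta=-32, new_sum=115+(-32)=83
Option D: A[6] -5->50, delta=55, new_sum=115+(55)=170
Option E: A[2] -5->9, delta=14, new_sum=115+(14)=129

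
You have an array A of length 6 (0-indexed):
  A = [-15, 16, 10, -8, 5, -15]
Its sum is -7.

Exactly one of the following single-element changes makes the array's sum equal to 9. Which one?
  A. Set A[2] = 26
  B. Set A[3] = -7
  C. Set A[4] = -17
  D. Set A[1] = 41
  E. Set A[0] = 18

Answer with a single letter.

Option A: A[2] 10->26, delta=16, new_sum=-7+(16)=9 <-- matches target
Option B: A[3] -8->-7, delta=1, new_sum=-7+(1)=-6
Option C: A[4] 5->-17, delta=-22, new_sum=-7+(-22)=-29
Option D: A[1] 16->41, delta=25, new_sum=-7+(25)=18
Option E: A[0] -15->18, delta=33, new_sum=-7+(33)=26

Answer: A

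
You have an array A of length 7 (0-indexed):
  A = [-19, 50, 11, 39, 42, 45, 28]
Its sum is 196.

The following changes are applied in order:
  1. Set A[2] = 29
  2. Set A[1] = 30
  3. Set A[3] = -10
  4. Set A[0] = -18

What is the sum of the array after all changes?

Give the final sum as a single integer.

Answer: 146

Derivation:
Initial sum: 196
Change 1: A[2] 11 -> 29, delta = 18, sum = 214
Change 2: A[1] 50 -> 30, delta = -20, sum = 194
Change 3: A[3] 39 -> -10, delta = -49, sum = 145
Change 4: A[0] -19 -> -18, delta = 1, sum = 146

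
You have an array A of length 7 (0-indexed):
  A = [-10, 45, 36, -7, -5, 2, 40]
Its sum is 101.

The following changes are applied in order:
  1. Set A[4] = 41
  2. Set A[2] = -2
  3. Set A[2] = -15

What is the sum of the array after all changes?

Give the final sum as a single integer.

Initial sum: 101
Change 1: A[4] -5 -> 41, delta = 46, sum = 147
Change 2: A[2] 36 -> -2, delta = -38, sum = 109
Change 3: A[2] -2 -> -15, delta = -13, sum = 96

Answer: 96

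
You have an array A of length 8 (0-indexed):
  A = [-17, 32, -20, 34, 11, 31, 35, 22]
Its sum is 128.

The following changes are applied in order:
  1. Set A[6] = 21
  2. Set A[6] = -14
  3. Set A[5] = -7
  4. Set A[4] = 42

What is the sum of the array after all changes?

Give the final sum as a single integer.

Initial sum: 128
Change 1: A[6] 35 -> 21, delta = -14, sum = 114
Change 2: A[6] 21 -> -14, delta = -35, sum = 79
Change 3: A[5] 31 -> -7, delta = -38, sum = 41
Change 4: A[4] 11 -> 42, delta = 31, sum = 72

Answer: 72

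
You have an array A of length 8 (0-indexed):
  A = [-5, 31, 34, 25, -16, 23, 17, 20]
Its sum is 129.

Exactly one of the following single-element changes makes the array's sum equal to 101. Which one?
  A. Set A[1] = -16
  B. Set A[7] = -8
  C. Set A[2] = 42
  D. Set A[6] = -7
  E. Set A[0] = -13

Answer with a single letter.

Answer: B

Derivation:
Option A: A[1] 31->-16, delta=-47, new_sum=129+(-47)=82
Option B: A[7] 20->-8, delta=-28, new_sum=129+(-28)=101 <-- matches target
Option C: A[2] 34->42, delta=8, new_sum=129+(8)=137
Option D: A[6] 17->-7, delta=-24, new_sum=129+(-24)=105
Option E: A[0] -5->-13, delta=-8, new_sum=129+(-8)=121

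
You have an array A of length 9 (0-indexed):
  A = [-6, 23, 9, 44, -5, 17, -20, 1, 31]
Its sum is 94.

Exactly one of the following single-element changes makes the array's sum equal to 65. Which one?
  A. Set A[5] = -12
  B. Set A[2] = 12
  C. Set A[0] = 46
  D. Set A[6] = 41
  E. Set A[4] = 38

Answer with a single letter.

Option A: A[5] 17->-12, delta=-29, new_sum=94+(-29)=65 <-- matches target
Option B: A[2] 9->12, delta=3, new_sum=94+(3)=97
Option C: A[0] -6->46, delta=52, new_sum=94+(52)=146
Option D: A[6] -20->41, delta=61, new_sum=94+(61)=155
Option E: A[4] -5->38, delta=43, new_sum=94+(43)=137

Answer: A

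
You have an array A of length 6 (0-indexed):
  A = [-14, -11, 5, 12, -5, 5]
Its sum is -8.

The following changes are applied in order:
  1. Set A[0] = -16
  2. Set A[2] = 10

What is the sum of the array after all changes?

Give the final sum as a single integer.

Initial sum: -8
Change 1: A[0] -14 -> -16, delta = -2, sum = -10
Change 2: A[2] 5 -> 10, delta = 5, sum = -5

Answer: -5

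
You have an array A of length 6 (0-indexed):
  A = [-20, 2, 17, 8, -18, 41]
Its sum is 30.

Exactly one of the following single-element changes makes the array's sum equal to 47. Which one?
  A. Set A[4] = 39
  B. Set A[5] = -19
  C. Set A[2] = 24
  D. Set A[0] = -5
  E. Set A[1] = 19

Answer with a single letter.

Answer: E

Derivation:
Option A: A[4] -18->39, delta=57, new_sum=30+(57)=87
Option B: A[5] 41->-19, delta=-60, new_sum=30+(-60)=-30
Option C: A[2] 17->24, delta=7, new_sum=30+(7)=37
Option D: A[0] -20->-5, delta=15, new_sum=30+(15)=45
Option E: A[1] 2->19, delta=17, new_sum=30+(17)=47 <-- matches target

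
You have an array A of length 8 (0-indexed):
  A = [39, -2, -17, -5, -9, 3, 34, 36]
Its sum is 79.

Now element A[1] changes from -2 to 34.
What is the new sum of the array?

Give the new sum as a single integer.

Answer: 115

Derivation:
Old value at index 1: -2
New value at index 1: 34
Delta = 34 - -2 = 36
New sum = old_sum + delta = 79 + (36) = 115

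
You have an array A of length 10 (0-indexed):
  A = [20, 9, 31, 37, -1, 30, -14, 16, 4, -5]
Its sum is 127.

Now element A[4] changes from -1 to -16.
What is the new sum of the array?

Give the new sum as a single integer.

Old value at index 4: -1
New value at index 4: -16
Delta = -16 - -1 = -15
New sum = old_sum + delta = 127 + (-15) = 112

Answer: 112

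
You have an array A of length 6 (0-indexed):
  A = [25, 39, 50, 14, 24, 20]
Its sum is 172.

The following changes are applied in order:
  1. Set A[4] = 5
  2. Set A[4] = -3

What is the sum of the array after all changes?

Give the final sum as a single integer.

Answer: 145

Derivation:
Initial sum: 172
Change 1: A[4] 24 -> 5, delta = -19, sum = 153
Change 2: A[4] 5 -> -3, delta = -8, sum = 145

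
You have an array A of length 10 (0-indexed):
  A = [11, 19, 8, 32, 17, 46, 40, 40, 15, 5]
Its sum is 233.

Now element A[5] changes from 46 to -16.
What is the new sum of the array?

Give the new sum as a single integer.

Answer: 171

Derivation:
Old value at index 5: 46
New value at index 5: -16
Delta = -16 - 46 = -62
New sum = old_sum + delta = 233 + (-62) = 171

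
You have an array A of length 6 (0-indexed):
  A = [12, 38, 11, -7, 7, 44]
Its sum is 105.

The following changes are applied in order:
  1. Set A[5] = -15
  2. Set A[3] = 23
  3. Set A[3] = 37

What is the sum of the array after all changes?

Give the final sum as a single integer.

Initial sum: 105
Change 1: A[5] 44 -> -15, delta = -59, sum = 46
Change 2: A[3] -7 -> 23, delta = 30, sum = 76
Change 3: A[3] 23 -> 37, delta = 14, sum = 90

Answer: 90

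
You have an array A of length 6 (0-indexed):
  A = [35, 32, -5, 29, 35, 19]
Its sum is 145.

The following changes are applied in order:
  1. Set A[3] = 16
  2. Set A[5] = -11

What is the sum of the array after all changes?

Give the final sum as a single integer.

Initial sum: 145
Change 1: A[3] 29 -> 16, delta = -13, sum = 132
Change 2: A[5] 19 -> -11, delta = -30, sum = 102

Answer: 102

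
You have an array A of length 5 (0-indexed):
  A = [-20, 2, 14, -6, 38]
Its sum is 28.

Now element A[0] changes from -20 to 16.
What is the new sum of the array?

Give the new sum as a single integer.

Answer: 64

Derivation:
Old value at index 0: -20
New value at index 0: 16
Delta = 16 - -20 = 36
New sum = old_sum + delta = 28 + (36) = 64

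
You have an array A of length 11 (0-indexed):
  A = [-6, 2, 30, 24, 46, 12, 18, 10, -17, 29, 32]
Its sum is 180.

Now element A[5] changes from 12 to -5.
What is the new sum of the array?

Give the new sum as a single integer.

Old value at index 5: 12
New value at index 5: -5
Delta = -5 - 12 = -17
New sum = old_sum + delta = 180 + (-17) = 163

Answer: 163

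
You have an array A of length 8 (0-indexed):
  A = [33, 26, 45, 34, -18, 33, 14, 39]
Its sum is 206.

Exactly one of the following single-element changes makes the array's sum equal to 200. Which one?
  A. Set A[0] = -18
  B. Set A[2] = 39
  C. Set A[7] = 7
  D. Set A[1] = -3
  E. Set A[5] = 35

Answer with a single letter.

Answer: B

Derivation:
Option A: A[0] 33->-18, delta=-51, new_sum=206+(-51)=155
Option B: A[2] 45->39, delta=-6, new_sum=206+(-6)=200 <-- matches target
Option C: A[7] 39->7, delta=-32, new_sum=206+(-32)=174
Option D: A[1] 26->-3, delta=-29, new_sum=206+(-29)=177
Option E: A[5] 33->35, delta=2, new_sum=206+(2)=208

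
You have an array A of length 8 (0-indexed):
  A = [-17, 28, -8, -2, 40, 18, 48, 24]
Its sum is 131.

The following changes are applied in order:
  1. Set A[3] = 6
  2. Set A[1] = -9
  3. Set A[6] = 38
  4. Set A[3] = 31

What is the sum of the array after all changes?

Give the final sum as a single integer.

Initial sum: 131
Change 1: A[3] -2 -> 6, delta = 8, sum = 139
Change 2: A[1] 28 -> -9, delta = -37, sum = 102
Change 3: A[6] 48 -> 38, delta = -10, sum = 92
Change 4: A[3] 6 -> 31, delta = 25, sum = 117

Answer: 117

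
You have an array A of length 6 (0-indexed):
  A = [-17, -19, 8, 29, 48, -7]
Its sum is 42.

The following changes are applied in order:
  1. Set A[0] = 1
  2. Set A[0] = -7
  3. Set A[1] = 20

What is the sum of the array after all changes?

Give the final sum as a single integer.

Initial sum: 42
Change 1: A[0] -17 -> 1, delta = 18, sum = 60
Change 2: A[0] 1 -> -7, delta = -8, sum = 52
Change 3: A[1] -19 -> 20, delta = 39, sum = 91

Answer: 91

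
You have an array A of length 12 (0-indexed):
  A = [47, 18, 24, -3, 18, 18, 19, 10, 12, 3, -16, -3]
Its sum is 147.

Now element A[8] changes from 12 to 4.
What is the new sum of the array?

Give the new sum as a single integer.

Answer: 139

Derivation:
Old value at index 8: 12
New value at index 8: 4
Delta = 4 - 12 = -8
New sum = old_sum + delta = 147 + (-8) = 139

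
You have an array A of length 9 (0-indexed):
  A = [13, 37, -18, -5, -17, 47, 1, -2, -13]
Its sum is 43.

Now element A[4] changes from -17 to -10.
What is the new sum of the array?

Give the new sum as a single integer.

Answer: 50

Derivation:
Old value at index 4: -17
New value at index 4: -10
Delta = -10 - -17 = 7
New sum = old_sum + delta = 43 + (7) = 50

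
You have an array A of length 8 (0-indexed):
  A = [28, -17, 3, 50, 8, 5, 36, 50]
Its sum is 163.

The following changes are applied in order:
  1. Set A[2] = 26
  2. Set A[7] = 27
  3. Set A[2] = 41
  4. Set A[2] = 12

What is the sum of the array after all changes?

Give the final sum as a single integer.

Initial sum: 163
Change 1: A[2] 3 -> 26, delta = 23, sum = 186
Change 2: A[7] 50 -> 27, delta = -23, sum = 163
Change 3: A[2] 26 -> 41, delta = 15, sum = 178
Change 4: A[2] 41 -> 12, delta = -29, sum = 149

Answer: 149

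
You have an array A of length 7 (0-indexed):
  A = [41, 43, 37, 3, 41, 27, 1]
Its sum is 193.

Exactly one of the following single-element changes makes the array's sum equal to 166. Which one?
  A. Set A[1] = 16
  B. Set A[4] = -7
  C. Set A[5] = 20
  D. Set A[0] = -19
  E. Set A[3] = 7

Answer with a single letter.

Answer: A

Derivation:
Option A: A[1] 43->16, delta=-27, new_sum=193+(-27)=166 <-- matches target
Option B: A[4] 41->-7, delta=-48, new_sum=193+(-48)=145
Option C: A[5] 27->20, delta=-7, new_sum=193+(-7)=186
Option D: A[0] 41->-19, delta=-60, new_sum=193+(-60)=133
Option E: A[3] 3->7, delta=4, new_sum=193+(4)=197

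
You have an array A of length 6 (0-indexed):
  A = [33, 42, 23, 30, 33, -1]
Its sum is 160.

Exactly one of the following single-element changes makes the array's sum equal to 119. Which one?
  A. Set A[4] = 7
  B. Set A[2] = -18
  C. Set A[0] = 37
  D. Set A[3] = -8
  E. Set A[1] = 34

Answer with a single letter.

Option A: A[4] 33->7, delta=-26, new_sum=160+(-26)=134
Option B: A[2] 23->-18, delta=-41, new_sum=160+(-41)=119 <-- matches target
Option C: A[0] 33->37, delta=4, new_sum=160+(4)=164
Option D: A[3] 30->-8, delta=-38, new_sum=160+(-38)=122
Option E: A[1] 42->34, delta=-8, new_sum=160+(-8)=152

Answer: B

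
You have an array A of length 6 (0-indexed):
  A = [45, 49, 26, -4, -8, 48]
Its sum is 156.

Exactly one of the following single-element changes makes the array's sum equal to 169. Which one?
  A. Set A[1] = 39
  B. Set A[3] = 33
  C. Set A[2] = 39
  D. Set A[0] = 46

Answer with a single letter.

Answer: C

Derivation:
Option A: A[1] 49->39, delta=-10, new_sum=156+(-10)=146
Option B: A[3] -4->33, delta=37, new_sum=156+(37)=193
Option C: A[2] 26->39, delta=13, new_sum=156+(13)=169 <-- matches target
Option D: A[0] 45->46, delta=1, new_sum=156+(1)=157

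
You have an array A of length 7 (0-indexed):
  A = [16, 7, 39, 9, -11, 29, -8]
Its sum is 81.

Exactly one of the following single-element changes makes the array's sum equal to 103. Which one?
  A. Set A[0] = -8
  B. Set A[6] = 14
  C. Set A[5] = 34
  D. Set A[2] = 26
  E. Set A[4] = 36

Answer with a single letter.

Answer: B

Derivation:
Option A: A[0] 16->-8, delta=-24, new_sum=81+(-24)=57
Option B: A[6] -8->14, delta=22, new_sum=81+(22)=103 <-- matches target
Option C: A[5] 29->34, delta=5, new_sum=81+(5)=86
Option D: A[2] 39->26, delta=-13, new_sum=81+(-13)=68
Option E: A[4] -11->36, delta=47, new_sum=81+(47)=128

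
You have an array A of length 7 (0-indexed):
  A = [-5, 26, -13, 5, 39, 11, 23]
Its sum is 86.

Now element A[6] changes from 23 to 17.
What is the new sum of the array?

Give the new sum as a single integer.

Old value at index 6: 23
New value at index 6: 17
Delta = 17 - 23 = -6
New sum = old_sum + delta = 86 + (-6) = 80

Answer: 80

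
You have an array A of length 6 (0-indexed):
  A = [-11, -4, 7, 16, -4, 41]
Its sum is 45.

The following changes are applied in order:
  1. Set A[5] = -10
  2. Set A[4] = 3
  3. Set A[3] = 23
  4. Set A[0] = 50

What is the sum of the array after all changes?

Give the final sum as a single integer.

Initial sum: 45
Change 1: A[5] 41 -> -10, delta = -51, sum = -6
Change 2: A[4] -4 -> 3, delta = 7, sum = 1
Change 3: A[3] 16 -> 23, delta = 7, sum = 8
Change 4: A[0] -11 -> 50, delta = 61, sum = 69

Answer: 69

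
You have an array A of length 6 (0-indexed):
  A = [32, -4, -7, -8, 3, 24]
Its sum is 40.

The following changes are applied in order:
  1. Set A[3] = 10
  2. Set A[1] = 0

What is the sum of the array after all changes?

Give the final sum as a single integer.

Initial sum: 40
Change 1: A[3] -8 -> 10, delta = 18, sum = 58
Change 2: A[1] -4 -> 0, delta = 4, sum = 62

Answer: 62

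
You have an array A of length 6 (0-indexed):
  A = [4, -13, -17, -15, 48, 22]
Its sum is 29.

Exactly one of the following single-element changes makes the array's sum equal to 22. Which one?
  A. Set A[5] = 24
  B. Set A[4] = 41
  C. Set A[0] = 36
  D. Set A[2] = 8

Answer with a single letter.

Answer: B

Derivation:
Option A: A[5] 22->24, delta=2, new_sum=29+(2)=31
Option B: A[4] 48->41, delta=-7, new_sum=29+(-7)=22 <-- matches target
Option C: A[0] 4->36, delta=32, new_sum=29+(32)=61
Option D: A[2] -17->8, delta=25, new_sum=29+(25)=54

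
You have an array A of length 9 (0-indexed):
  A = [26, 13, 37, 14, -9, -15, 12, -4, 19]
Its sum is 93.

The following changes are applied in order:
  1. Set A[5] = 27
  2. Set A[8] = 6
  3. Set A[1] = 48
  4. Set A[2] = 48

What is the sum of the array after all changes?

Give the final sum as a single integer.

Initial sum: 93
Change 1: A[5] -15 -> 27, delta = 42, sum = 135
Change 2: A[8] 19 -> 6, delta = -13, sum = 122
Change 3: A[1] 13 -> 48, delta = 35, sum = 157
Change 4: A[2] 37 -> 48, delta = 11, sum = 168

Answer: 168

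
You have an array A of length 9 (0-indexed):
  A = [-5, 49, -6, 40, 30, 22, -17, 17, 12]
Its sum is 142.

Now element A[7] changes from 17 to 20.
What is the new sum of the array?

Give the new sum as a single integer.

Old value at index 7: 17
New value at index 7: 20
Delta = 20 - 17 = 3
New sum = old_sum + delta = 142 + (3) = 145

Answer: 145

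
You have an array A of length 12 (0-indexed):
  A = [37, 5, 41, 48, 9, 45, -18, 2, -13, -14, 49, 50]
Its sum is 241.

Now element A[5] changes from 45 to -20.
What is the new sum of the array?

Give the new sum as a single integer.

Old value at index 5: 45
New value at index 5: -20
Delta = -20 - 45 = -65
New sum = old_sum + delta = 241 + (-65) = 176

Answer: 176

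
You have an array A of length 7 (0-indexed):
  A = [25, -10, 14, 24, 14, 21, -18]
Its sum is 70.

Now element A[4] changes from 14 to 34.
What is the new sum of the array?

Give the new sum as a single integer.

Old value at index 4: 14
New value at index 4: 34
Delta = 34 - 14 = 20
New sum = old_sum + delta = 70 + (20) = 90

Answer: 90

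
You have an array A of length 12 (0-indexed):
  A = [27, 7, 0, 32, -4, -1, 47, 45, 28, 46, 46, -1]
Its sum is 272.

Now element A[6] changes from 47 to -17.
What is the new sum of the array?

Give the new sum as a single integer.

Answer: 208

Derivation:
Old value at index 6: 47
New value at index 6: -17
Delta = -17 - 47 = -64
New sum = old_sum + delta = 272 + (-64) = 208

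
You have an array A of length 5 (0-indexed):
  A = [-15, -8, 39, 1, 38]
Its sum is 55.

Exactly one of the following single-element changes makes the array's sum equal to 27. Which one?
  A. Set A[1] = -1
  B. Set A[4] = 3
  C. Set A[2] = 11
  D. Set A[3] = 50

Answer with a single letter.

Option A: A[1] -8->-1, delta=7, new_sum=55+(7)=62
Option B: A[4] 38->3, delta=-35, new_sum=55+(-35)=20
Option C: A[2] 39->11, delta=-28, new_sum=55+(-28)=27 <-- matches target
Option D: A[3] 1->50, delta=49, new_sum=55+(49)=104

Answer: C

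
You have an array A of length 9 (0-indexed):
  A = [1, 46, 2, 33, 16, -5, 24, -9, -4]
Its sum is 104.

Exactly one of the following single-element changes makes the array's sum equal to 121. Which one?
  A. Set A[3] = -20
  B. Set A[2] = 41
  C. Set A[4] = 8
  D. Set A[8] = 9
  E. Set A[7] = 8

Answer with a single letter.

Option A: A[3] 33->-20, delta=-53, new_sum=104+(-53)=51
Option B: A[2] 2->41, delta=39, new_sum=104+(39)=143
Option C: A[4] 16->8, delta=-8, new_sum=104+(-8)=96
Option D: A[8] -4->9, delta=13, new_sum=104+(13)=117
Option E: A[7] -9->8, delta=17, new_sum=104+(17)=121 <-- matches target

Answer: E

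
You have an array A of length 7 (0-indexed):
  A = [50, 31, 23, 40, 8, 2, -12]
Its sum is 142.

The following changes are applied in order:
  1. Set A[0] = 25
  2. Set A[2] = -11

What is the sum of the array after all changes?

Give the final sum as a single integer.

Answer: 83

Derivation:
Initial sum: 142
Change 1: A[0] 50 -> 25, delta = -25, sum = 117
Change 2: A[2] 23 -> -11, delta = -34, sum = 83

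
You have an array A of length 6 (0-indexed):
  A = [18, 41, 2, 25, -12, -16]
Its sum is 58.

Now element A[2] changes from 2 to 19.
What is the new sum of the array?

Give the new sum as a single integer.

Answer: 75

Derivation:
Old value at index 2: 2
New value at index 2: 19
Delta = 19 - 2 = 17
New sum = old_sum + delta = 58 + (17) = 75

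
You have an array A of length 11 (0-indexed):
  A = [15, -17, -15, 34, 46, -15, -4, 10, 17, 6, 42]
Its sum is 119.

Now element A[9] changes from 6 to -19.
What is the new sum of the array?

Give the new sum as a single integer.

Old value at index 9: 6
New value at index 9: -19
Delta = -19 - 6 = -25
New sum = old_sum + delta = 119 + (-25) = 94

Answer: 94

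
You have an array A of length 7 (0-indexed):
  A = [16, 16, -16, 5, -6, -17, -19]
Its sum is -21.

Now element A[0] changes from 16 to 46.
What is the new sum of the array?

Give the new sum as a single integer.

Answer: 9

Derivation:
Old value at index 0: 16
New value at index 0: 46
Delta = 46 - 16 = 30
New sum = old_sum + delta = -21 + (30) = 9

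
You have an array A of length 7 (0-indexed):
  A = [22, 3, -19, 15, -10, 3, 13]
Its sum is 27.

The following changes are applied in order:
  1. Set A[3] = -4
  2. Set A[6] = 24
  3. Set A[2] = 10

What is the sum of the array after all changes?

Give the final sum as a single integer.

Initial sum: 27
Change 1: A[3] 15 -> -4, delta = -19, sum = 8
Change 2: A[6] 13 -> 24, delta = 11, sum = 19
Change 3: A[2] -19 -> 10, delta = 29, sum = 48

Answer: 48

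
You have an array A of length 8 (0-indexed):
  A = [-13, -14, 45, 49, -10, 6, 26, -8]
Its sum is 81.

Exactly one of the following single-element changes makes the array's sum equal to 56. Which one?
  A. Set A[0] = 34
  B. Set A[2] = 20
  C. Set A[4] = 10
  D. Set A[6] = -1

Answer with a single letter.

Option A: A[0] -13->34, delta=47, new_sum=81+(47)=128
Option B: A[2] 45->20, delta=-25, new_sum=81+(-25)=56 <-- matches target
Option C: A[4] -10->10, delta=20, new_sum=81+(20)=101
Option D: A[6] 26->-1, delta=-27, new_sum=81+(-27)=54

Answer: B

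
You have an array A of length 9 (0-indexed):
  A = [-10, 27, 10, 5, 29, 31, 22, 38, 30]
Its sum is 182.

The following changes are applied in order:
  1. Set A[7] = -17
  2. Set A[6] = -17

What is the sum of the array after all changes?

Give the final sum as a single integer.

Initial sum: 182
Change 1: A[7] 38 -> -17, delta = -55, sum = 127
Change 2: A[6] 22 -> -17, delta = -39, sum = 88

Answer: 88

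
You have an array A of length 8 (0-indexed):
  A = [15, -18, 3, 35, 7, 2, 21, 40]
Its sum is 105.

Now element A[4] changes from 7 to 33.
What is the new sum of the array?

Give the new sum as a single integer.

Answer: 131

Derivation:
Old value at index 4: 7
New value at index 4: 33
Delta = 33 - 7 = 26
New sum = old_sum + delta = 105 + (26) = 131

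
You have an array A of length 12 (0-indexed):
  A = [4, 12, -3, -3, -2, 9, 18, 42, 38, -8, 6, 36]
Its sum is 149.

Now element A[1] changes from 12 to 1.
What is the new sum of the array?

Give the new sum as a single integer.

Answer: 138

Derivation:
Old value at index 1: 12
New value at index 1: 1
Delta = 1 - 12 = -11
New sum = old_sum + delta = 149 + (-11) = 138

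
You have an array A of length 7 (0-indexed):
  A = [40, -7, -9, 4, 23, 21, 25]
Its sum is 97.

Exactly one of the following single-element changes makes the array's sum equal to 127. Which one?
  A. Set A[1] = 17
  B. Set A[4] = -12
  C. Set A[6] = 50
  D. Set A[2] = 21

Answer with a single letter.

Option A: A[1] -7->17, delta=24, new_sum=97+(24)=121
Option B: A[4] 23->-12, delta=-35, new_sum=97+(-35)=62
Option C: A[6] 25->50, delta=25, new_sum=97+(25)=122
Option D: A[2] -9->21, delta=30, new_sum=97+(30)=127 <-- matches target

Answer: D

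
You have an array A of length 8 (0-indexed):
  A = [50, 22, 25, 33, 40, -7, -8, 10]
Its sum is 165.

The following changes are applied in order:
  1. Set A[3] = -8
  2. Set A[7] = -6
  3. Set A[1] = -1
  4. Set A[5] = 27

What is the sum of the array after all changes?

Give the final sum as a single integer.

Initial sum: 165
Change 1: A[3] 33 -> -8, delta = -41, sum = 124
Change 2: A[7] 10 -> -6, delta = -16, sum = 108
Change 3: A[1] 22 -> -1, delta = -23, sum = 85
Change 4: A[5] -7 -> 27, delta = 34, sum = 119

Answer: 119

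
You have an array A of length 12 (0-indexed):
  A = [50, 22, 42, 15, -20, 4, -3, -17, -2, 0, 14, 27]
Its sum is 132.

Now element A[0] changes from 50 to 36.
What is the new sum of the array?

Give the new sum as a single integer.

Old value at index 0: 50
New value at index 0: 36
Delta = 36 - 50 = -14
New sum = old_sum + delta = 132 + (-14) = 118

Answer: 118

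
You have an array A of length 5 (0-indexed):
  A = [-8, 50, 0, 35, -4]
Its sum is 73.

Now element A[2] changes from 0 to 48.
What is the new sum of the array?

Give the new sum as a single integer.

Answer: 121

Derivation:
Old value at index 2: 0
New value at index 2: 48
Delta = 48 - 0 = 48
New sum = old_sum + delta = 73 + (48) = 121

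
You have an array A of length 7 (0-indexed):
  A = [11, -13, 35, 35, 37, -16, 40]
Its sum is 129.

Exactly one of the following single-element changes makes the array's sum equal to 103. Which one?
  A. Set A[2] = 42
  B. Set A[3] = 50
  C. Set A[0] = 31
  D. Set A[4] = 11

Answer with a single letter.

Option A: A[2] 35->42, delta=7, new_sum=129+(7)=136
Option B: A[3] 35->50, delta=15, new_sum=129+(15)=144
Option C: A[0] 11->31, delta=20, new_sum=129+(20)=149
Option D: A[4] 37->11, delta=-26, new_sum=129+(-26)=103 <-- matches target

Answer: D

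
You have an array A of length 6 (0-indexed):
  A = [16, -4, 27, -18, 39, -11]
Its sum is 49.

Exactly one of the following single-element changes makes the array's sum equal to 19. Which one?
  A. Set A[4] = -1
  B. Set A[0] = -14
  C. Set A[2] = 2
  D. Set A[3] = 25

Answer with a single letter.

Answer: B

Derivation:
Option A: A[4] 39->-1, delta=-40, new_sum=49+(-40)=9
Option B: A[0] 16->-14, delta=-30, new_sum=49+(-30)=19 <-- matches target
Option C: A[2] 27->2, delta=-25, new_sum=49+(-25)=24
Option D: A[3] -18->25, delta=43, new_sum=49+(43)=92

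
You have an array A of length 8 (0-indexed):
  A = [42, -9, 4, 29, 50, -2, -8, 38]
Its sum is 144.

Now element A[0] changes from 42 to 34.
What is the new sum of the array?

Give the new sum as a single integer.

Answer: 136

Derivation:
Old value at index 0: 42
New value at index 0: 34
Delta = 34 - 42 = -8
New sum = old_sum + delta = 144 + (-8) = 136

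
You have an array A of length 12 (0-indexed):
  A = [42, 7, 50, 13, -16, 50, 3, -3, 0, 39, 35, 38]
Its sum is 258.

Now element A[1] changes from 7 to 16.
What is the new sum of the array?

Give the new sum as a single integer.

Answer: 267

Derivation:
Old value at index 1: 7
New value at index 1: 16
Delta = 16 - 7 = 9
New sum = old_sum + delta = 258 + (9) = 267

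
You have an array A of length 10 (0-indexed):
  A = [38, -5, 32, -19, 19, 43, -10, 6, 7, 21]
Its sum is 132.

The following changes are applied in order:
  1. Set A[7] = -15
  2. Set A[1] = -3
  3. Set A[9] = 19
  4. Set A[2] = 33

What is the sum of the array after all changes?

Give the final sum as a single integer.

Answer: 112

Derivation:
Initial sum: 132
Change 1: A[7] 6 -> -15, delta = -21, sum = 111
Change 2: A[1] -5 -> -3, delta = 2, sum = 113
Change 3: A[9] 21 -> 19, delta = -2, sum = 111
Change 4: A[2] 32 -> 33, delta = 1, sum = 112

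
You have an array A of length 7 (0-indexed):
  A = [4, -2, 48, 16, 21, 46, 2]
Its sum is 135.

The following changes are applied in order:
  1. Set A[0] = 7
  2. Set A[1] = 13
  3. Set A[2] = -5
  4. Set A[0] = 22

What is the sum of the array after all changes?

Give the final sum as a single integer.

Initial sum: 135
Change 1: A[0] 4 -> 7, delta = 3, sum = 138
Change 2: A[1] -2 -> 13, delta = 15, sum = 153
Change 3: A[2] 48 -> -5, delta = -53, sum = 100
Change 4: A[0] 7 -> 22, delta = 15, sum = 115

Answer: 115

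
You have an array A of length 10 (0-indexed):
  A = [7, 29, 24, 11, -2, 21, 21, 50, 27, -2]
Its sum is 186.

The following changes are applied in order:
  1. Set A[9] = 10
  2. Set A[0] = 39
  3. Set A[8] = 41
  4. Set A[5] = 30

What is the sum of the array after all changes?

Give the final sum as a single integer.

Answer: 253

Derivation:
Initial sum: 186
Change 1: A[9] -2 -> 10, delta = 12, sum = 198
Change 2: A[0] 7 -> 39, delta = 32, sum = 230
Change 3: A[8] 27 -> 41, delta = 14, sum = 244
Change 4: A[5] 21 -> 30, delta = 9, sum = 253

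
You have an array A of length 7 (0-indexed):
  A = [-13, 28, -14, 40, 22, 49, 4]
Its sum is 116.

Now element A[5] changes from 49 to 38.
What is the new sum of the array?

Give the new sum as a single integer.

Old value at index 5: 49
New value at index 5: 38
Delta = 38 - 49 = -11
New sum = old_sum + delta = 116 + (-11) = 105

Answer: 105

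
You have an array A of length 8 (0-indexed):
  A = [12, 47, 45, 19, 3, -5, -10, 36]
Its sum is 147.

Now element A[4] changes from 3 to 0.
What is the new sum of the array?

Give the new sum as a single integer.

Old value at index 4: 3
New value at index 4: 0
Delta = 0 - 3 = -3
New sum = old_sum + delta = 147 + (-3) = 144

Answer: 144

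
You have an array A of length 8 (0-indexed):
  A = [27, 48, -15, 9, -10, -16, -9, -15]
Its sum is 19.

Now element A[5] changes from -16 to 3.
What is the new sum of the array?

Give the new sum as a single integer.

Old value at index 5: -16
New value at index 5: 3
Delta = 3 - -16 = 19
New sum = old_sum + delta = 19 + (19) = 38

Answer: 38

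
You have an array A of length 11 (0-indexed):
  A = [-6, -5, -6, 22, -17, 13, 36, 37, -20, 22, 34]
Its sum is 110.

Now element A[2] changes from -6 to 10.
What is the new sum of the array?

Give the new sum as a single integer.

Old value at index 2: -6
New value at index 2: 10
Delta = 10 - -6 = 16
New sum = old_sum + delta = 110 + (16) = 126

Answer: 126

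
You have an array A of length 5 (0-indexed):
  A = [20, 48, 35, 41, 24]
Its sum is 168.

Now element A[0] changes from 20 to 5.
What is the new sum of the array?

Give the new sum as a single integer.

Answer: 153

Derivation:
Old value at index 0: 20
New value at index 0: 5
Delta = 5 - 20 = -15
New sum = old_sum + delta = 168 + (-15) = 153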